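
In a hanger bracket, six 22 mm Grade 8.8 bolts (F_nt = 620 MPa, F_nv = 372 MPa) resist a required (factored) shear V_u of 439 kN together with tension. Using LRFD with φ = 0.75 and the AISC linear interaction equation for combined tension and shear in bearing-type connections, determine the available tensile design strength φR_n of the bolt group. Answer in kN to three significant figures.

647 kN

A_b = π·22²/4 = 380.1 mm²; f_rv = 439 × 1000 / (6 × 380.1) = 192.5 MPa.
F'_nt = 1.3 F_nt − (F_nt / φF_nv) f_rv = 1.3·620 − (620/(0.75·372))·192.5 = 378.3 MPa, capped at F_nt → F'_nt = 378.3 MPa.
R_n = F'_nt · A_b · n = 378.3 × 380.1 × 6 / 1000 = 862.8 kN.
Design strength φR_n = 0.75 × 862.8 = 647 kN.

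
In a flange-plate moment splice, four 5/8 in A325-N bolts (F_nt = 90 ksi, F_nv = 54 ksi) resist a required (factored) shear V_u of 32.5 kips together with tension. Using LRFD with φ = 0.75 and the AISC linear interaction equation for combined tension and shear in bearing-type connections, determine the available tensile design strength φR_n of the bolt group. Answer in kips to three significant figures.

53.5 kips

A_b = π·0.625²/4 = 0.3068 in²; f_rv = 32.5 / (4 × 0.3068) = 26.48 ksi.
F'_nt = 1.3 F_nt − (F_nt / φF_nv) f_rv = 1.3·90 − (90/(0.75·54))·26.48 = 58.15 ksi, capped at F_nt → F'_nt = 58.15 ksi.
R_n = F'_nt · A_b · n = 58.15 × 0.3068 × 4 = 71.36 kips.
Design strength φR_n = 0.75 × 71.36 = 53.5 kips.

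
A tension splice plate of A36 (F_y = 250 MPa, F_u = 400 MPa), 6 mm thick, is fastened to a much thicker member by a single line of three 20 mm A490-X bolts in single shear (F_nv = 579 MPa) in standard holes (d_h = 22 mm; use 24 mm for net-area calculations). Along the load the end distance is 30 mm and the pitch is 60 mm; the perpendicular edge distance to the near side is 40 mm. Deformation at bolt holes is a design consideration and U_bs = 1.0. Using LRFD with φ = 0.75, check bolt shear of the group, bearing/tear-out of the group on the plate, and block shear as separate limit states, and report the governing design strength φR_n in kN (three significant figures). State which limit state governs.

148 kN (block shear governs)

Bolt shear: A_b = π·20²/4 = 314.2 mm²; R_n = 579 × 314.2 × 3 × 1 / 1000 = 545.7 kN → 0.75 × 545.7 = 409 kN.
Bearing: edge l_c = 19, r_n = 54.72 kN; interior l_c = 38, r_n = 109.4 kN; R_n = 54.72 + 2·109.4 = 273.6 kN → 205 kN.
Block shear: A_gv = 900, A_nv = 540, A_nt = 168 mm²; R_n = min(0.6F_uA_nv, 0.6F_yA_gv) + U_bs·F_u·A_nt = 196.8 kN → 148 kN.
Block shear governs: 148 kN.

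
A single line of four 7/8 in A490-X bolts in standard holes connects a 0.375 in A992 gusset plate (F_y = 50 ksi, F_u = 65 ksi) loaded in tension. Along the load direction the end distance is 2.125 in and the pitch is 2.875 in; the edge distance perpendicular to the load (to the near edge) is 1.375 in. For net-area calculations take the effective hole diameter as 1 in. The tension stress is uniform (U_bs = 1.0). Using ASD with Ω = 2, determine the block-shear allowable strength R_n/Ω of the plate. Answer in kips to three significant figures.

63.7 kips

Shear plane L_v = 2.125 + 3·2.875 = 10.75 in; A_gv = 10.75 × 0.375 = 4.031 in².
A_nv = (10.75 − 3.5·1) × 0.375 = 2.719 in².
A_nt = (1.375 − 0.5·1) × 0.375 = 0.3281 in².
0.6 F_u A_nv = 106 kips; 0.6 F_y A_gv = 120.9 kips → shear rupture governs the shear term.
R_n = 106 + 1.0 × 65 × 0.3281 = 127.4 kips.
Allowable strength R_n/Ω = 127.4 / 2 = 63.7 kips.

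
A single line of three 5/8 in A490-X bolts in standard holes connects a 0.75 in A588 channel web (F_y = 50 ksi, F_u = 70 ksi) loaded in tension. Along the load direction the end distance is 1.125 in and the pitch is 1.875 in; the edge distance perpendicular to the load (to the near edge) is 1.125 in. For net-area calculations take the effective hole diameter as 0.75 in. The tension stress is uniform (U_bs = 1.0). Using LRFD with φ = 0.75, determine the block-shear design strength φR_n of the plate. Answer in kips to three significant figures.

Shear plane L_v = 1.125 + 2·1.875 = 4.875 in; A_gv = 4.875 × 0.75 = 3.656 in².
A_nv = (4.875 − 2.5·0.75) × 0.75 = 2.25 in².
A_nt = (1.125 − 0.5·0.75) × 0.75 = 0.5625 in².
0.6 F_u A_nv = 94.5 kips; 0.6 F_y A_gv = 109.7 kips → shear rupture governs the shear term.
R_n = 94.5 + 1.0 × 70 × 0.5625 = 133.9 kips.
Design strength φR_n = 0.75 × 133.9 = 100 kips.

100 kips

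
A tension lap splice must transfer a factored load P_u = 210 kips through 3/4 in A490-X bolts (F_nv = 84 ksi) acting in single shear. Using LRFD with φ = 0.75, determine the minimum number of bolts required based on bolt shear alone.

A_b = π·0.75²/4 = 0.4418 in².
Per-bolt design strength φR_n = 0.75 × 84 × 0.4418 × 1 = 27.83 kips.
n ≥ 210 / 27.83 = 7.545 → use 8 bolts.

8 bolts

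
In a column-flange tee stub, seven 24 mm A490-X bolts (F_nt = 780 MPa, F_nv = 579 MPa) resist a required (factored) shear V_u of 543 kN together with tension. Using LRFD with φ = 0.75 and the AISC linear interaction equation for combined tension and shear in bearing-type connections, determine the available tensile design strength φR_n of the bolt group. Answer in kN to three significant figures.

A_b = π·24²/4 = 452.4 mm²; f_rv = 543 × 1000 / (7 × 452.4) = 171.5 MPa.
F'_nt = 1.3 F_nt − (F_nt / φF_nv) f_rv = 1.3·780 − (780/(0.75·579))·171.5 = 706 MPa, capped at F_nt → F'_nt = 706 MPa.
R_n = F'_nt · A_b · n = 706 × 452.4 × 7 / 1000 = 2236 kN.
Design strength φR_n = 0.75 × 2236 = 1680 kN.

1680 kN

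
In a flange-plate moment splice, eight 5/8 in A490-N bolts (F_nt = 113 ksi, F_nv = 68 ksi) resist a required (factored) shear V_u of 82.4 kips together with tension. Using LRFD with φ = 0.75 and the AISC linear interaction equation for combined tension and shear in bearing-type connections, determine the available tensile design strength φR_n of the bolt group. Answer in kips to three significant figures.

A_b = π·0.625²/4 = 0.3068 in²; f_rv = 82.4 / (8 × 0.3068) = 33.57 ksi.
F'_nt = 1.3 F_nt − (F_nt / φF_nv) f_rv = 1.3·113 − (113/(0.75·68))·33.57 = 72.51 ksi, capped at F_nt → F'_nt = 72.51 ksi.
R_n = F'_nt · A_b · n = 72.51 × 0.3068 × 8 = 178 kips.
Design strength φR_n = 0.75 × 178 = 133 kips.

133 kips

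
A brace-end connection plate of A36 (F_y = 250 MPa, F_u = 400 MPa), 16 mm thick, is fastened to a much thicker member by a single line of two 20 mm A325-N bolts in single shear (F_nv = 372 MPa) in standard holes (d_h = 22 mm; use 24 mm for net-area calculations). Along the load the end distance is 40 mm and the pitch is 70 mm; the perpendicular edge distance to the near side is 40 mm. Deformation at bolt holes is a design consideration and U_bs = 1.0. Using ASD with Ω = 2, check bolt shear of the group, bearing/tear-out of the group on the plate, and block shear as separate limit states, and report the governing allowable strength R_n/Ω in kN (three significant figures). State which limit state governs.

Bolt shear: A_b = π·20²/4 = 314.2 mm²; R_n = 372 × 314.2 × 2 × 1 / 1000 = 233.7 kN → 233.7 / 2 = 117 kN.
Bearing: edge l_c = 29, r_n = 222.7 kN; interior l_c = 48, r_n = 307.2 kN; R_n = 222.7 + 1·307.2 = 529.9 kN → 265 kN.
Block shear: A_gv = 1760, A_nv = 1184, A_nt = 448 mm²; R_n = min(0.6F_uA_nv, 0.6F_yA_gv) + U_bs·F_u·A_nt = 443.2 kN → 222 kN.
Bolt shear governs: 117 kN.

117 kN (bolt shear governs)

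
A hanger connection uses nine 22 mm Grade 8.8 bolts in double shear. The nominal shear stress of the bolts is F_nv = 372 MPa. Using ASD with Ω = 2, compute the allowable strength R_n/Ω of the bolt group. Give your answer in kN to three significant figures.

A_b = π × 22² / 4 = 380.1 mm².
R_n = F_nv · A_b · n · n_s = 372 × 380.1 × 9 × 2 / 1000 = 2545 kN.
Allowable strength R_n/Ω = 2545 / 2 = 1270 kN.

1270 kN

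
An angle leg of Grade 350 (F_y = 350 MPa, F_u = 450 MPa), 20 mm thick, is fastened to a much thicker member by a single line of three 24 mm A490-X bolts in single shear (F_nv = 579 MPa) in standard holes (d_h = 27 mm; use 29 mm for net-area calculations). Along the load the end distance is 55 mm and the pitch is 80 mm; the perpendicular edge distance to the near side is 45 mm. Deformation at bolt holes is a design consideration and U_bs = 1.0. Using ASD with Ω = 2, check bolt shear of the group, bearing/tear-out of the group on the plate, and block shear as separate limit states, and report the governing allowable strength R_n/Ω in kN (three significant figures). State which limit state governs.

393 kN (bolt shear governs)

Bolt shear: A_b = π·24²/4 = 452.4 mm²; R_n = 579 × 452.4 × 3 × 1 / 1000 = 785.8 kN → 785.8 / 2 = 393 kN.
Bearing: edge l_c = 41.5, r_n = 448.2 kN; interior l_c = 53, r_n = 518.4 kN; R_n = 448.2 + 2·518.4 = 1485 kN → 742 kN.
Block shear: A_gv = 4300, A_nv = 2850, A_nt = 610 mm²; R_n = min(0.6F_uA_nv, 0.6F_yA_gv) + U_bs·F_u·A_nt = 1044 kN → 522 kN.
Bolt shear governs: 393 kN.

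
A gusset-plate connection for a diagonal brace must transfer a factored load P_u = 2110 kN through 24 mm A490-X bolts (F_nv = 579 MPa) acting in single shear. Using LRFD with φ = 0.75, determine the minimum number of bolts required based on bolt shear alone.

11 bolts

A_b = π·24²/4 = 452.4 mm².
Per-bolt design strength φR_n = 0.75 × 579 × 452.4 × 1 / 1000 = 196.5 kN.
n ≥ 2110 / 196.5 = 10.74 → use 11 bolts.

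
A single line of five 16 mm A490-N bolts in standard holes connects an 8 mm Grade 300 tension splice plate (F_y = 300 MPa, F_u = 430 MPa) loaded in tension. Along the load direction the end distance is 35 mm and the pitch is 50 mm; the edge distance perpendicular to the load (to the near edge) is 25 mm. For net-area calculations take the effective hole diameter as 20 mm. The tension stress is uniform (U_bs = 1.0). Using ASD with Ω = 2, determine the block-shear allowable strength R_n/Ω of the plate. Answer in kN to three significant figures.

175 kN

Shear plane L_v = 35 + 4·50 = 235 mm; A_gv = 235 × 8 = 1880 mm².
A_nv = (235 − 4.5·20) × 8 = 1160 mm².
A_nt = (25 − 0.5·20) × 8 = 120 mm².
0.6 F_u A_nv = 299.3 kN; 0.6 F_y A_gv = 338.4 kN → shear rupture governs the shear term.
R_n = 299.3 + 1.0 × 430 × 120 / 1000 = 350.9 kN.
Allowable strength R_n/Ω = 350.9 / 2 = 175 kN.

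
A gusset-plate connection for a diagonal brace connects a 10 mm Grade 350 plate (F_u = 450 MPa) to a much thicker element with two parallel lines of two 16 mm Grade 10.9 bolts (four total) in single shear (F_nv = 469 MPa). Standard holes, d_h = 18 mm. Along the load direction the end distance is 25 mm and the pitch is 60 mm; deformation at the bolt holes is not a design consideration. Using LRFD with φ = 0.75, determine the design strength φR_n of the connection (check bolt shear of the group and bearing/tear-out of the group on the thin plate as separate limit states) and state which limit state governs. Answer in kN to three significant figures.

283 kN (bolt shear governs)

Bolt shear: A_b = π·16²/4 = 201.1 mm²; R_n = 469 × 201.1 × 4 × 1 / 1000 = 377.2 kN → 0.75 × 377.2 = 283 kN.
Bearing (1.5 l_c t F_u ≤ 3.0 d t F_u): upper limit = 3.0·16·10·450 / 1000 = 216 kN.
  Edge l_c = 25 − 18/2 = 16 → r_n = 108 kN; interior l_c = 60 − 18 = 42 → r_n = 216 kN.
  R_n,bearing = 2·108 + 2·216 = 648 kN → 0.75 × 648 = 486 kN.
Bolt shear governs: 283 kN.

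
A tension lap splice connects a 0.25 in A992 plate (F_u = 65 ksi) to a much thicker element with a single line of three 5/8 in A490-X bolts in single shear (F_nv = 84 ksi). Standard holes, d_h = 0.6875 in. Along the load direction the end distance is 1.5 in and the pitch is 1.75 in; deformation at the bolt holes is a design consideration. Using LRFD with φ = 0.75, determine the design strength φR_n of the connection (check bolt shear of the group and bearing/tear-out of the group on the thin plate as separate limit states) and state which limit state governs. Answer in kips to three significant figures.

48 kips (bearing governs)

Bolt shear: A_b = π·0.625²/4 = 0.3068 in²; R_n = 84 × 0.3068 × 3 × 1 = 77.31 kips → 0.75 × 77.31 = 58 kips.
Bearing (1.2 l_c t F_u ≤ 2.4 d t F_u): upper limit = 2.4·0.625·0.25·65 = 24.38 kips.
  Edge l_c = 1.5 − 0.6875/2 = 1.156 → r_n = 22.55 kips; interior l_c = 1.75 − 0.6875 = 1.062 → r_n = 20.72 kips.
  R_n,bearing = 1·22.55 + 2·20.72 = 63.98 kips → 0.75 × 63.98 = 48 kips.
Bearing governs: 48 kips.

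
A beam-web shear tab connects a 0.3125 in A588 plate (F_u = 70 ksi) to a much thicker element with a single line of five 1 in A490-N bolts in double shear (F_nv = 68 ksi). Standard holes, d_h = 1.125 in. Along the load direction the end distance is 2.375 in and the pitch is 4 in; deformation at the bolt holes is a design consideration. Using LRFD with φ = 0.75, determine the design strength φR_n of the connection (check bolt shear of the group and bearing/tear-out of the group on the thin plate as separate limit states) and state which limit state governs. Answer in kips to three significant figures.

193 kips (bearing governs)

Bolt shear: A_b = π·1²/4 = 0.7854 in²; R_n = 68 × 0.7854 × 5 × 2 = 534.1 kips → 0.75 × 534.1 = 401 kips.
Bearing (1.2 l_c t F_u ≤ 2.4 d t F_u): upper limit = 2.4·1·0.3125·70 = 52.5 kips.
  Edge l_c = 2.375 − 1.125/2 = 1.812 → r_n = 47.58 kips; interior l_c = 4 − 1.125 = 2.875 → r_n = 52.5 kips.
  R_n,bearing = 1·47.58 + 4·52.5 = 257.6 kips → 0.75 × 257.6 = 193 kips.
Bearing governs: 193 kips.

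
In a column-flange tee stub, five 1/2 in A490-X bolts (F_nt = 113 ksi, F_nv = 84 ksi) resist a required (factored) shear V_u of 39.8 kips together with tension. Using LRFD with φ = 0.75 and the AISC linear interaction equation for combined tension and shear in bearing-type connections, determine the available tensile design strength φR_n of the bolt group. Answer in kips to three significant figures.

54.6 kips

A_b = π·0.5²/4 = 0.1963 in²; f_rv = 39.8 / (5 × 0.1963) = 40.54 ksi.
F'_nt = 1.3 F_nt − (F_nt / φF_nv) f_rv = 1.3·113 − (113/(0.75·84))·40.54 = 74.19 ksi, capped at F_nt → F'_nt = 74.19 ksi.
R_n = F'_nt · A_b · n = 74.19 × 0.1963 × 5 = 72.83 kips.
Design strength φR_n = 0.75 × 72.83 = 54.6 kips.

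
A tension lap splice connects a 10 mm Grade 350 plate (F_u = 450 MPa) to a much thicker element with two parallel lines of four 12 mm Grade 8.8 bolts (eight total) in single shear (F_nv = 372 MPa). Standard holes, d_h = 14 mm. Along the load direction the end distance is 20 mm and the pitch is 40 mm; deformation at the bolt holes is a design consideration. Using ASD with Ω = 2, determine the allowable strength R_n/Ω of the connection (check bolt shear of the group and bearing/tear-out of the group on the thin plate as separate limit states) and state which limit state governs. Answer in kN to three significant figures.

168 kN (bolt shear governs)

Bolt shear: A_b = π·12²/4 = 113.1 mm²; R_n = 372 × 113.1 × 8 × 1 / 1000 = 336.6 kN → 336.6 / 2 = 168 kN.
Bearing (1.2 l_c t F_u ≤ 2.4 d t F_u): upper limit = 2.4·12·10·450 / 1000 = 129.6 kN.
  Edge l_c = 20 − 14/2 = 13 → r_n = 70.2 kN; interior l_c = 40 − 14 = 26 → r_n = 129.6 kN.
  R_n,bearing = 2·70.2 + 6·129.6 = 918 kN → 918 / 2 = 459 kN.
Bolt shear governs: 168 kN.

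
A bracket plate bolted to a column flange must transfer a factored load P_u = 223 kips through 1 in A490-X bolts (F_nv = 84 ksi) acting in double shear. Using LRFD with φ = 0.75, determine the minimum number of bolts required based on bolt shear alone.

3 bolts

A_b = π·1²/4 = 0.7854 in².
Per-bolt design strength φR_n = 0.75 × 84 × 0.7854 × 2 = 98.96 kips.
n ≥ 223 / 98.96 = 2.253 → use 3 bolts.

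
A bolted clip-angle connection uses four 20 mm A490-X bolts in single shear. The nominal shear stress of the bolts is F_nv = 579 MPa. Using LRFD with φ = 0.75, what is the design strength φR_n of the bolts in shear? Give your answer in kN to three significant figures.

A_b = π × 20² / 4 = 314.2 mm².
R_n = F_nv · A_b · n · n_s = 579 × 314.2 × 4 × 1 / 1000 = 727.6 kN.
Design strength φR_n = 0.75 × 727.6 = 546 kN.

546 kN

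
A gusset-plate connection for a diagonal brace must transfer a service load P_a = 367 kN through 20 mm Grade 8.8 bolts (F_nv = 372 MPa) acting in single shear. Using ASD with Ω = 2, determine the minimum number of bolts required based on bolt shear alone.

A_b = π·20²/4 = 314.2 mm².
Per-bolt allowable strength R_n/Ω = 372 × 314.2 × 1 / 1000 / 2 = 58.43 kN.
n ≥ 367 / 58.43 = 6.281 → use 7 bolts.

7 bolts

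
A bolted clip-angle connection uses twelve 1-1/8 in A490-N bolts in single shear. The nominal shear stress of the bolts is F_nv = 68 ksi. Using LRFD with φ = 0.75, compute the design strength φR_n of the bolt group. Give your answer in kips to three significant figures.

608 kips

A_b = π × 1.125² / 4 = 0.994 in².
R_n = F_nv · A_b · n · n_s = 68 × 0.994 × 12 × 1 = 811.1 kips.
Design strength φR_n = 0.75 × 811.1 = 608 kips.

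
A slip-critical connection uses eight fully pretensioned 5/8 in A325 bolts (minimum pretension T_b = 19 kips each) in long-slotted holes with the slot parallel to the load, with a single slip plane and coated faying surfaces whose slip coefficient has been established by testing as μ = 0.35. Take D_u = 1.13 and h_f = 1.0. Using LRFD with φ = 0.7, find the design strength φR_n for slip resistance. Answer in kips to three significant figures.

R_n = μ · D_u · h_f · T_b · n_s · n_b = 0.35 × 1.13 × 1.0 × 19 × 1 × 8 = 60.12 kips.
Design strength φR_n = 0.7 × 60.12 = 42.1 kips.

42.1 kips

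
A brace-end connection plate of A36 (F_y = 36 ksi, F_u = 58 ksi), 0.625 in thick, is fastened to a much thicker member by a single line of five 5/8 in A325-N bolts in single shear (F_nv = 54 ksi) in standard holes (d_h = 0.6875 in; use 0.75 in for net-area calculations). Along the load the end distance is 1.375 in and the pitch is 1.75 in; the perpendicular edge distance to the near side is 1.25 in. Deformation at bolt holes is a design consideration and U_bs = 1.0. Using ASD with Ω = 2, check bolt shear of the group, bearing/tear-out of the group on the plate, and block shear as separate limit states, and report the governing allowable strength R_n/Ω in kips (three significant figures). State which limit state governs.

41.4 kips (bolt shear governs)

Bolt shear: A_b = π·0.625²/4 = 0.3068 in²; R_n = 54 × 0.3068 × 5 × 1 = 82.83 kips → 82.83 / 2 = 41.4 kips.
Bearing: edge l_c = 1.031, r_n = 44.86 kips; interior l_c = 1.062, r_n = 46.22 kips; R_n = 44.86 + 4·46.22 = 229.7 kips → 115 kips.
Block shear: A_gv = 5.234, A_nv = 3.125, A_nt = 0.5469 in²; R_n = min(0.6F_uA_nv, 0.6F_yA_gv) + U_bs·F_u·A_nt = 140.5 kips → 70.2 kips.
Bolt shear governs: 41.4 kips.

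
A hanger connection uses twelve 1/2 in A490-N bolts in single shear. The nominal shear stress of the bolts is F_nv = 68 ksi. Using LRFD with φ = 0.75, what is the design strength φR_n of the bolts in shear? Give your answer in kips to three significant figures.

120 kips

A_b = π × 0.5² / 4 = 0.1963 in².
R_n = F_nv · A_b · n · n_s = 68 × 0.1963 × 12 × 1 = 160.2 kips.
Design strength φR_n = 0.75 × 160.2 = 120 kips.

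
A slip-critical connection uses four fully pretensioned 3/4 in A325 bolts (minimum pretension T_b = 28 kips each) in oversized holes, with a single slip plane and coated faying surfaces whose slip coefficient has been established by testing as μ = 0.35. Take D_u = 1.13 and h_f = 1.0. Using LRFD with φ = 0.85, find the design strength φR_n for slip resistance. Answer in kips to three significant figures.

R_n = μ · D_u · h_f · T_b · n_s · n_b = 0.35 × 1.13 × 1.0 × 28 × 1 × 4 = 44.3 kips.
Design strength φR_n = 0.85 × 44.3 = 37.7 kips.

37.7 kips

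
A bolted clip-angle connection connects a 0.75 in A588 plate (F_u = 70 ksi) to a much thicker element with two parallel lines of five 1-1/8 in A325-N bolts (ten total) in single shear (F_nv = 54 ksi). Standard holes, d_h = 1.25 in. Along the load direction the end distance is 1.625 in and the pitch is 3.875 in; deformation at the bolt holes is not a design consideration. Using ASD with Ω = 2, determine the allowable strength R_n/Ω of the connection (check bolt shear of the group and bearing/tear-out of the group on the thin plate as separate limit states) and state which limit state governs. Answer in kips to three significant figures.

268 kips (bolt shear governs)

Bolt shear: A_b = π·1.125²/4 = 0.994 in²; R_n = 54 × 0.994 × 10 × 1 = 536.8 kips → 536.8 / 2 = 268 kips.
Bearing (1.5 l_c t F_u ≤ 3.0 d t F_u): upper limit = 3.0·1.125·0.75·70 = 177.2 kips.
  Edge l_c = 1.625 − 1.25/2 = 1 → r_n = 78.75 kips; interior l_c = 3.875 − 1.25 = 2.625 → r_n = 177.2 kips.
  R_n,bearing = 2·78.75 + 8·177.2 = 1575 kips → 1575 / 2 = 788 kips.
Bolt shear governs: 268 kips.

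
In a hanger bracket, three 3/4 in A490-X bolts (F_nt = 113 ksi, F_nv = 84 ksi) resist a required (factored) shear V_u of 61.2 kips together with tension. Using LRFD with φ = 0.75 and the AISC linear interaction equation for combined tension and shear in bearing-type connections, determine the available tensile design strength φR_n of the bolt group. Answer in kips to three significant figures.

63.7 kips

A_b = π·0.75²/4 = 0.4418 in²; f_rv = 61.2 / (3 × 0.4418) = 46.18 ksi.
F'_nt = 1.3 F_nt − (F_nt / φF_nv) f_rv = 1.3·113 − (113/(0.75·84))·46.18 = 64.08 ksi, capped at F_nt → F'_nt = 64.08 ksi.
R_n = F'_nt · A_b · n = 64.08 × 0.4418 × 3 = 84.92 kips.
Design strength φR_n = 0.75 × 84.92 = 63.7 kips.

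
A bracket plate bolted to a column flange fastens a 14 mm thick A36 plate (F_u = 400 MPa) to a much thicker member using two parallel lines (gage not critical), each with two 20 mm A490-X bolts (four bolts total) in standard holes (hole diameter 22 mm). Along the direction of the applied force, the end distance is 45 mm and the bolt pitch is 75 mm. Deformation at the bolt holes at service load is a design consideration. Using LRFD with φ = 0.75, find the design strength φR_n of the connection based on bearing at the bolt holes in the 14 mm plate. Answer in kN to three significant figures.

746 kN

Per bolt r_n = 1.2 l_c t F_u ≤ 2.4 d t F_u; upper limit = 2.4 × 20 × 14 × 400 / 1000 = 268.8 kN.
Edge bolt: l_c = 45 − 22/2 = 34 mm → 1.2 × 34 × 14 × 400 / 1000 = 228.5 → r_n = 228.5 kN.
Interior bolts: l_c = 75 − 22 = 53 mm → 1.2 × 53 × 14 × 400 / 1000 = 356.2 → r_n = 268.8 kN.
R_n = 2 × 228.5 + 2 × 268.8 = 994.6 kN.
Design strength φR_n = 0.75 × 994.6 = 746 kN.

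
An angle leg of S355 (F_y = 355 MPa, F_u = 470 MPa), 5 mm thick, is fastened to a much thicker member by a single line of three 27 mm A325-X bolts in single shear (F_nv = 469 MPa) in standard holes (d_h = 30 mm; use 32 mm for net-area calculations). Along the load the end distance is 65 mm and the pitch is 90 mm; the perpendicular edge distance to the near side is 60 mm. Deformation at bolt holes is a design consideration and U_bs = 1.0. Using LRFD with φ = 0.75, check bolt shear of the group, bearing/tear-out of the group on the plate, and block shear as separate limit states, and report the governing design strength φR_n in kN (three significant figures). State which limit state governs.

Bolt shear: A_b = π·27²/4 = 572.6 mm²; R_n = 469 × 572.6 × 3 × 1 / 1000 = 805.6 kN → 0.75 × 805.6 = 604 kN.
Bearing: edge l_c = 50, r_n = 141 kN; interior l_c = 60, r_n = 152.3 kN; R_n = 141 + 2·152.3 = 445.6 kN → 334 kN.
Block shear: A_gv = 1225, A_nv = 825, A_nt = 220 mm²; R_n = min(0.6F_uA_nv, 0.6F_yA_gv) + U_bs·F_u·A_nt = 336.1 kN → 252 kN.
Block shear governs: 252 kN.

252 kN (block shear governs)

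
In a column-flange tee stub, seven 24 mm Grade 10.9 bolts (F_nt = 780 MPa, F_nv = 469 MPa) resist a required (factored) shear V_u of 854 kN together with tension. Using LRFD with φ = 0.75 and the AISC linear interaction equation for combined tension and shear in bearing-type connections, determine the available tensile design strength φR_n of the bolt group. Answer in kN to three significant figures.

A_b = π·24²/4 = 452.4 mm²; f_rv = 854 × 1000 / (7 × 452.4) = 269.7 MPa.
F'_nt = 1.3 F_nt − (F_nt / φF_nv) f_rv = 1.3·780 − (780/(0.75·469))·269.7 = 416 MPa, capped at F_nt → F'_nt = 416 MPa.
R_n = F'_nt · A_b · n = 416 × 452.4 × 7 / 1000 = 1317 kN.
Design strength φR_n = 0.75 × 1317 = 988 kN.

988 kN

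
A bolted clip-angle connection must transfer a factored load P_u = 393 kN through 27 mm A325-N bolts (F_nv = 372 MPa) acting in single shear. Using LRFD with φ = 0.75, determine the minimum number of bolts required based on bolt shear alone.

3 bolts

A_b = π·27²/4 = 572.6 mm².
Per-bolt design strength φR_n = 0.75 × 372 × 572.6 × 1 / 1000 = 159.7 kN.
n ≥ 393 / 159.7 = 2.46 → use 3 bolts.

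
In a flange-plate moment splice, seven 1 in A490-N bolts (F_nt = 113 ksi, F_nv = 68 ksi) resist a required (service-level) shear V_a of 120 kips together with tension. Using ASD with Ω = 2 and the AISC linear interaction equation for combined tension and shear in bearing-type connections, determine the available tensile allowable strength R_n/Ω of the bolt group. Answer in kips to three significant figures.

A_b = π·1²/4 = 0.7854 in²; f_rv = 120 / (7 × 0.7854) = 21.83 ksi.
F'_nt = 1.3 F_nt − (Ω F_nt / F_nv) f_rv = 1.3·113 − (2·113/68)·21.83 = 74.36 ksi, capped at F_nt → F'_nt = 74.36 ksi.
R_n = F'_nt · A_b · n = 74.36 × 0.7854 × 7 = 408.8 kips.
Allowable strength R_n/Ω = 408.8 / 2 = 204 kips.

204 kips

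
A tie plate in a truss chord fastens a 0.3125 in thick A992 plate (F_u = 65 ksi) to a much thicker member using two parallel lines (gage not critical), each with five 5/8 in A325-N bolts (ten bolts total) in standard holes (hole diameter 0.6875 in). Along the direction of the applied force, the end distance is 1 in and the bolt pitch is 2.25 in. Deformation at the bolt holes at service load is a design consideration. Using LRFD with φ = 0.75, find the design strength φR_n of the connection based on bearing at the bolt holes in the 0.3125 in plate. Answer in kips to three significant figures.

Per bolt r_n = 1.2 l_c t F_u ≤ 2.4 d t F_u; upper limit = 2.4 × 0.625 × 0.3125 × 65 = 30.47 kips.
Edge bolt: l_c = 1 − 0.6875/2 = 0.6562 in → 1.2 × 0.6562 × 0.3125 × 65 = 16 → r_n = 16 kips.
Interior bolts: l_c = 2.25 − 0.6875 = 1.562 in → 1.2 × 1.562 × 0.3125 × 65 = 38.09 → r_n = 30.47 kips.
R_n = 2 × 16 + 8 × 30.47 = 275.7 kips.
Design strength φR_n = 0.75 × 275.7 = 207 kips.

207 kips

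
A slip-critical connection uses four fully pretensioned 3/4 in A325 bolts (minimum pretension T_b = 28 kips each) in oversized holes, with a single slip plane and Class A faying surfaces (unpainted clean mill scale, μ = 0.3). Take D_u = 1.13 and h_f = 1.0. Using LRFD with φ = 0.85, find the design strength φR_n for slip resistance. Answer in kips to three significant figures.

R_n = μ · D_u · h_f · T_b · n_s · n_b = 0.3 × 1.13 × 1.0 × 28 × 1 × 4 = 37.97 kips.
Design strength φR_n = 0.85 × 37.97 = 32.3 kips.

32.3 kips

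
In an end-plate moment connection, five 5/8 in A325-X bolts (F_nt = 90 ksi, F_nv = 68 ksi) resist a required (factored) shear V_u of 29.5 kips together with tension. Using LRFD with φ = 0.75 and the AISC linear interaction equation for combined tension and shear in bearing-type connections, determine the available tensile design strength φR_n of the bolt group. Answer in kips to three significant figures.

A_b = π·0.625²/4 = 0.3068 in²; f_rv = 29.5 / (5 × 0.3068) = 19.23 ksi.
F'_nt = 1.3 F_nt − (F_nt / φF_nv) f_rv = 1.3·90 − (90/(0.75·68))·19.23 = 83.06 ksi, capped at F_nt → F'_nt = 83.06 ksi.
R_n = F'_nt · A_b · n = 83.06 × 0.3068 × 5 = 127.4 kips.
Design strength φR_n = 0.75 × 127.4 = 95.6 kips.

95.6 kips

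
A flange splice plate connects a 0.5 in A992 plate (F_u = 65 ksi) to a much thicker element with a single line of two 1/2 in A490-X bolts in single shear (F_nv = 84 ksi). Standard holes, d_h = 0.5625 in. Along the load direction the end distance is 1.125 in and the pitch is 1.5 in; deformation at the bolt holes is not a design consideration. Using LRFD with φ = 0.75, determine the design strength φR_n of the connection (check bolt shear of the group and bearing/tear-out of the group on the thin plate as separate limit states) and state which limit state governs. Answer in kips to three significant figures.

24.7 kips (bolt shear governs)

Bolt shear: A_b = π·0.5²/4 = 0.1963 in²; R_n = 84 × 0.1963 × 2 × 1 = 32.99 kips → 0.75 × 32.99 = 24.7 kips.
Bearing (1.5 l_c t F_u ≤ 3.0 d t F_u): upper limit = 3.0·0.5·0.5·65 = 48.75 kips.
  Edge l_c = 1.125 − 0.5625/2 = 0.8438 → r_n = 41.13 kips; interior l_c = 1.5 − 0.5625 = 0.9375 → r_n = 45.7 kips.
  R_n,bearing = 1·41.13 + 1·45.7 = 86.84 kips → 0.75 × 86.84 = 65.1 kips.
Bolt shear governs: 24.7 kips.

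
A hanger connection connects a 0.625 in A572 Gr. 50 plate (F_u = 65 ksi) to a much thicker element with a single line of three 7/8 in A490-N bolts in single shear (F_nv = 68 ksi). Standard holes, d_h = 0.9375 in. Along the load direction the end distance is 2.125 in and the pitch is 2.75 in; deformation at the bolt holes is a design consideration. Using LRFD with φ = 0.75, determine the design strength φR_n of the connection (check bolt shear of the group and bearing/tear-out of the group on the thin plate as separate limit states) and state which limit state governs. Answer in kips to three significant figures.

92 kips (bolt shear governs)

Bolt shear: A_b = π·0.875²/4 = 0.6013 in²; R_n = 68 × 0.6013 × 3 × 1 = 122.7 kips → 0.75 × 122.7 = 92 kips.
Bearing (1.2 l_c t F_u ≤ 2.4 d t F_u): upper limit = 2.4·0.875·0.625·65 = 85.31 kips.
  Edge l_c = 2.125 − 0.9375/2 = 1.656 → r_n = 80.74 kips; interior l_c = 2.75 − 0.9375 = 1.812 → r_n = 85.31 kips.
  R_n,bearing = 1·80.74 + 2·85.31 = 251.4 kips → 0.75 × 251.4 = 189 kips.
Bolt shear governs: 92 kips.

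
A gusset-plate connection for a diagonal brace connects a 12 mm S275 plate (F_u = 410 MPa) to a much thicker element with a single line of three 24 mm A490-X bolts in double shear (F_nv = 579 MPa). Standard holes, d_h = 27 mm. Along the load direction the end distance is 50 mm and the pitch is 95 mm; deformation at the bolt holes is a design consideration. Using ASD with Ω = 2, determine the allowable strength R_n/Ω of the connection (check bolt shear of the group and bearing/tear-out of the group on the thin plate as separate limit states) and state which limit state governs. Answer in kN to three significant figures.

Bolt shear: A_b = π·24²/4 = 452.4 mm²; R_n = 579 × 452.4 × 3 × 2 / 1000 = 1572 kN → 1572 / 2 = 786 kN.
Bearing (1.2 l_c t F_u ≤ 2.4 d t F_u): upper limit = 2.4·24·12·410 / 1000 = 283.4 kN.
  Edge l_c = 50 − 27/2 = 36.5 → r_n = 215.5 kN; interior l_c = 95 − 27 = 68 → r_n = 283.4 kN.
  R_n,bearing = 1·215.5 + 2·283.4 = 782.3 kN → 782.3 / 2 = 391 kN.
Bearing governs: 391 kN.

391 kN (bearing governs)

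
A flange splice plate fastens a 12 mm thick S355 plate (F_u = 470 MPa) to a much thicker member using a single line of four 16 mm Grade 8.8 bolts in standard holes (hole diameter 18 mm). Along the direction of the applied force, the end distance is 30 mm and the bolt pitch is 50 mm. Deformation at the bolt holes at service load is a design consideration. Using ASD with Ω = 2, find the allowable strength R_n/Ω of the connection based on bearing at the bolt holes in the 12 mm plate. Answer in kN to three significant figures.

Per bolt r_n = 1.2 l_c t F_u ≤ 2.4 d t F_u; upper limit = 2.4 × 16 × 12 × 470 / 1000 = 216.6 kN.
Edge bolt: l_c = 30 − 18/2 = 21 mm → 1.2 × 21 × 12 × 470 / 1000 = 142.1 → r_n = 142.1 kN.
Interior bolts: l_c = 50 − 18 = 32 mm → 1.2 × 32 × 12 × 470 / 1000 = 216.6 → r_n = 216.6 kN.
R_n = 1 × 142.1 + 3 × 216.6 = 791.9 kN.
Allowable strength R_n/Ω = 791.9 / 2 = 396 kN.

396 kN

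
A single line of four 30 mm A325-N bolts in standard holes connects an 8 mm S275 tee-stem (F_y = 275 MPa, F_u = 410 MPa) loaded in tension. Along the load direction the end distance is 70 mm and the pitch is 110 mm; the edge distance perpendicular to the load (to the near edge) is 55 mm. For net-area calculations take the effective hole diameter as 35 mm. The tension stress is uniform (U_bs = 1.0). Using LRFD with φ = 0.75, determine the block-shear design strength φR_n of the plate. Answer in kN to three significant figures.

488 kN

Shear plane L_v = 70 + 3·110 = 400 mm; A_gv = 400 × 8 = 3200 mm².
A_nv = (400 − 3.5·35) × 8 = 2220 mm².
A_nt = (55 − 0.5·35) × 8 = 300 mm².
0.6 F_u A_nv = 546.1 kN; 0.6 F_y A_gv = 528 kN → shear yielding governs the shear term.
R_n = 528 + 1.0 × 410 × 300 / 1000 = 651 kN.
Design strength φR_n = 0.75 × 651 = 488 kN.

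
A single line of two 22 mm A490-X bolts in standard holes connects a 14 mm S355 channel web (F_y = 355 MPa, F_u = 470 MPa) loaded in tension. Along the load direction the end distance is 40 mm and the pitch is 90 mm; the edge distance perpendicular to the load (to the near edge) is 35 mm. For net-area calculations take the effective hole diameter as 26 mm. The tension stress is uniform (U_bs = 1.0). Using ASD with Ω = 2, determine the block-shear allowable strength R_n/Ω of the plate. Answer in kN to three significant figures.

252 kN

Shear plane L_v = 40 + 1·90 = 130 mm; A_gv = 130 × 14 = 1820 mm².
A_nv = (130 − 1.5·26) × 14 = 1274 mm².
A_nt = (35 − 0.5·26) × 14 = 308 mm².
0.6 F_u A_nv = 359.3 kN; 0.6 F_y A_gv = 387.7 kN → shear rupture governs the shear term.
R_n = 359.3 + 1.0 × 470 × 308 / 1000 = 504 kN.
Allowable strength R_n/Ω = 504 / 2 = 252 kN.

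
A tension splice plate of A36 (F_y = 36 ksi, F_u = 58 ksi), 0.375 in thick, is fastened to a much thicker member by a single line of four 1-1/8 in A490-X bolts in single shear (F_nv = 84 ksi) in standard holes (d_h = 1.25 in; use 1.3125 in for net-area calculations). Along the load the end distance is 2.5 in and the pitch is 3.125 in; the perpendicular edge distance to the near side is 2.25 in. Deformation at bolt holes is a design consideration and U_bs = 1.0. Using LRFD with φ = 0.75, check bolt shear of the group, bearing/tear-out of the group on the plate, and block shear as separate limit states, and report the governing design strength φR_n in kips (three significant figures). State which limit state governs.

Bolt shear: A_b = π·1.125²/4 = 0.994 in²; R_n = 84 × 0.994 × 4 × 1 = 334 kips → 0.75 × 334 = 250 kips.
Bearing: edge l_c = 1.875, r_n = 48.94 kips; interior l_c = 1.875, r_n = 48.94 kips; R_n = 48.94 + 3·48.94 = 195.8 kips → 147 kips.
Block shear: A_gv = 4.453, A_nv = 2.73, A_nt = 0.5977 in²; R_n = min(0.6F_uA_nv, 0.6F_yA_gv) + U_bs·F_u·A_nt = 129.7 kips → 97.3 kips.
Block shear governs: 97.3 kips.

97.3 kips (block shear governs)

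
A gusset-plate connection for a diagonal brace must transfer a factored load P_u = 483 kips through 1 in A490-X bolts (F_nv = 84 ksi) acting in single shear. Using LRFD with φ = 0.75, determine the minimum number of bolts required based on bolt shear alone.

A_b = π·1²/4 = 0.7854 in².
Per-bolt design strength φR_n = 0.75 × 84 × 0.7854 × 1 = 49.48 kips.
n ≥ 483 / 49.48 = 9.762 → use 10 bolts.

10 bolts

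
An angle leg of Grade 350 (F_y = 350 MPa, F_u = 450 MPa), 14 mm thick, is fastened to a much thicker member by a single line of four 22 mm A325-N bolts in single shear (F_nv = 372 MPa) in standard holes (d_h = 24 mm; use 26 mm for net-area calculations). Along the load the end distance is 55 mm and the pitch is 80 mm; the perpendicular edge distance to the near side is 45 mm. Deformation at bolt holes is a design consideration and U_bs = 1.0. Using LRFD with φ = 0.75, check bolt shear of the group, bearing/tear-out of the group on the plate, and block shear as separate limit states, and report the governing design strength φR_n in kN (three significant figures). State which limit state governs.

Bolt shear: A_b = π·22²/4 = 380.1 mm²; R_n = 372 × 380.1 × 4 × 1 / 1000 = 565.6 kN → 0.75 × 565.6 = 424 kN.
Bearing: edge l_c = 43, r_n = 325.1 kN; interior l_c = 56, r_n = 332.6 kN; R_n = 325.1 + 3·332.6 = 1323 kN → 992 kN.
Block shear: A_gv = 4130, A_nv = 2856, A_nt = 448 mm²; R_n = min(0.6F_uA_nv, 0.6F_yA_gv) + U_bs·F_u·A_nt = 972.7 kN → 730 kN.
Bolt shear governs: 424 kN.

424 kN (bolt shear governs)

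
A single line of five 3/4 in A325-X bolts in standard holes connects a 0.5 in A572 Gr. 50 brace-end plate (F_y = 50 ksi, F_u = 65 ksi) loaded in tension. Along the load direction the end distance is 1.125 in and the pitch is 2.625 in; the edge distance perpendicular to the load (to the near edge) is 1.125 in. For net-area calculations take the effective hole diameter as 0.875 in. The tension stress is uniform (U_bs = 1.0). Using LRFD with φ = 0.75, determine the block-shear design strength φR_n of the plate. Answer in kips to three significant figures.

129 kips

Shear plane L_v = 1.125 + 4·2.625 = 11.62 in; A_gv = 11.62 × 0.5 = 5.812 in².
A_nv = (11.62 − 4.5·0.875) × 0.5 = 3.844 in².
A_nt = (1.125 − 0.5·0.875) × 0.5 = 0.3438 in².
0.6 F_u A_nv = 149.9 kips; 0.6 F_y A_gv = 174.4 kips → shear rupture governs the shear term.
R_n = 149.9 + 1.0 × 65 × 0.3438 = 172.2 kips.
Design strength φR_n = 0.75 × 172.2 = 129 kips.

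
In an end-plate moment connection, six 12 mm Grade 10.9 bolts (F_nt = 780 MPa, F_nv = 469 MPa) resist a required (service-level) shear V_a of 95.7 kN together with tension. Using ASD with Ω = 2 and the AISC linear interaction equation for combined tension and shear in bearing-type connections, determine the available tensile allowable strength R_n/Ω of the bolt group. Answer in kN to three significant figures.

185 kN

A_b = π·12²/4 = 113.1 mm²; f_rv = 95.7 × 1000 / (6 × 113.1) = 141 MPa.
F'_nt = 1.3 F_nt − (Ω F_nt / F_nv) f_rv = 1.3·780 − (2·780/469)·141 = 544.9 MPa, capped at F_nt → F'_nt = 544.9 MPa.
R_n = F'_nt · A_b · n = 544.9 × 113.1 × 6 / 1000 = 369.8 kN.
Allowable strength R_n/Ω = 369.8 / 2 = 185 kN.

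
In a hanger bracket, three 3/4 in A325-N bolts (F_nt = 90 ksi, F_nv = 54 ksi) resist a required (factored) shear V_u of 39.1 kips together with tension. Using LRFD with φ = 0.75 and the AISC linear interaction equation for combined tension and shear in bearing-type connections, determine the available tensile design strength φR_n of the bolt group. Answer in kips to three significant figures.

51.1 kips

A_b = π·0.75²/4 = 0.4418 in²; f_rv = 39.1 / (3 × 0.4418) = 29.5 ksi.
F'_nt = 1.3 F_nt − (F_nt / φF_nv) f_rv = 1.3·90 − (90/(0.75·54))·29.5 = 51.44 ksi, capped at F_nt → F'_nt = 51.44 ksi.
R_n = F'_nt · A_b · n = 51.44 × 0.4418 × 3 = 68.18 kips.
Design strength φR_n = 0.75 × 68.18 = 51.1 kips.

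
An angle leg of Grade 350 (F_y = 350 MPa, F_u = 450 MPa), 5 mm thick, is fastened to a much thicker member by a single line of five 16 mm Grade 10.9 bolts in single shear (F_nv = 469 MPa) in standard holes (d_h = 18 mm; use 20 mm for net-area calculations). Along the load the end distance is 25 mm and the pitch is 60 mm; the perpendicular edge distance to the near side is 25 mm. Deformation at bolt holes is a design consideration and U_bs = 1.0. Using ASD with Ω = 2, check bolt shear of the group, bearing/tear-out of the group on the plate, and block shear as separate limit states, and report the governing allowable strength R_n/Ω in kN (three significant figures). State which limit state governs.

Bolt shear: A_b = π·16²/4 = 201.1 mm²; R_n = 469 × 201.1 × 5 × 1 / 1000 = 471.5 kN → 471.5 / 2 = 236 kN.
Bearing: edge l_c = 16, r_n = 43.2 kN; interior l_c = 42, r_n = 86.4 kN; R_n = 43.2 + 4·86.4 = 388.8 kN → 194 kN.
Block shear: A_gv = 1325, A_nv = 875, A_nt = 75 mm²; R_n = min(0.6F_uA_nv, 0.6F_yA_gv) + U_bs·F_u·A_nt = 270 kN → 135 kN.
Block shear governs: 135 kN.

135 kN (block shear governs)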